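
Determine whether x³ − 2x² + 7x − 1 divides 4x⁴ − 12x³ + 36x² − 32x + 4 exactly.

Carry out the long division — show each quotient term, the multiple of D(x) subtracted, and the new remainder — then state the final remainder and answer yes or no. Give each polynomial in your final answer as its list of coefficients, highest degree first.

R = [0], so D(x) is a factor of P(x). yes

Step 1: lead(4x⁴ − 12x³ + 36x² − 32x + 4) ÷ lead(D) = 4x⁴ ÷ x³ = 4x. Subtract (4x)·D = 4x⁴ − 8x³ + 28x² − 4x. Remainder: −4x³ + 8x² − 28x + 4.
Step 2: lead(−4x³ + 8x² − 28x + 4) ÷ lead(D) = −4x³ ÷ x³ = −4. Subtract (−4)·D = −4x³ + 8x² − 28x + 4. Remainder: 0.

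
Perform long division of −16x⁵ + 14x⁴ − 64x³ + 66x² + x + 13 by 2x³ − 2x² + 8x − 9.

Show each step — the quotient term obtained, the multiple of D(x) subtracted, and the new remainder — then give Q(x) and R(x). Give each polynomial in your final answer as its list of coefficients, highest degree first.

Q = [-8, -1, -1]; R = [4]

Step 1: lead(−16x⁵ + 14x⁴ − 64x³ + 66x² + x + 13) ÷ lead(D) = −16x⁵ ÷ 2x³ = −8x². Subtract (−8x²)·D = −16x⁵ + 16x⁴ − 64x³ + 72x². Remainder: −2x⁴ − 6x² + x + 13.
Step 2: lead(−2x⁴ − 6x² + x + 13) ÷ lead(D) = −2x⁴ ÷ 2x³ = −x. Subtract (−x)·D = −2x⁴ + 2x³ − 8x² + 9x. Remainder: −2x³ + 2x² − 8x + 13.
Step 3: lead(−2x³ + 2x² − 8x + 13) ÷ lead(D) = −2x³ ÷ 2x³ = −1. Subtract (−1)·D = −2x³ + 2x² − 8x + 9. Remainder: 4.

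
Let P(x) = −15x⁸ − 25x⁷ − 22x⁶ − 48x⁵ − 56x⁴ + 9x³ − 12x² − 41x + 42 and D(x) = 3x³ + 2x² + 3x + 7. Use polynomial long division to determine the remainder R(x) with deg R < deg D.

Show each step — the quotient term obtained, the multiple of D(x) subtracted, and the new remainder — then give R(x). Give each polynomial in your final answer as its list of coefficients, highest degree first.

R = [-3, 0]

Step 1: lead(−15x⁸ − 25x⁷ − 22x⁶ − 48x⁵ − 56x⁴ + 9x³ − 12x² − 41x + 42) ÷ lead(D) = −15x⁸ ÷ 3x³ = −5x⁵. Subtract (−5x⁵)·D = −15x⁸ − 10x⁷ − 15x⁶ − 35x⁵. Remainder: −15x⁷ − 7x⁶ − 13x⁵ − 56x⁴ + 9x³ − 12x² − 41x + 42.
Step 2: lead(−15x⁷ − 7x⁶ − 13x⁵ − 56x⁴ + 9x³ − 12x² − 41x + 42) ÷ lead(D) = −15x⁷ ÷ 3x³ = −5x⁴. Subtract (−5x⁴)·D = −15x⁷ − 10x⁶ − 15x⁵ − 35x⁴. Remainder: 3x⁶ + 2x⁵ − 21x⁴ + 9x³ − 12x² − 41x + 42.
Step 3: lead(3x⁶ + 2x⁵ − 21x⁴ + 9x³ − 12x² − 41x + 42) ÷ lead(D) = 3x⁶ ÷ 3x³ = x³. Subtract (x³)·D = 3x⁶ + 2x⁵ + 3x⁴ + 7x³. Remainder: −24x⁴ + 2x³ − 12x² − 41x + 42.
Step 4: lead(−24x⁴ + 2x³ − 12x² − 41x + 42) ÷ lead(D) = −24x⁴ ÷ 3x³ = −8x. Subtract (−8x)·D = −24x⁴ − 16x³ − 24x² − 56x. Remainder: 18x³ + 12x² + 15x + 42.
Step 5: lead(18x³ + 12x² + 15x + 42) ÷ lead(D) = 18x³ ÷ 3x³ = 6. Subtract (6)·D = 18x³ + 12x² + 18x + 42. Remainder: −3x.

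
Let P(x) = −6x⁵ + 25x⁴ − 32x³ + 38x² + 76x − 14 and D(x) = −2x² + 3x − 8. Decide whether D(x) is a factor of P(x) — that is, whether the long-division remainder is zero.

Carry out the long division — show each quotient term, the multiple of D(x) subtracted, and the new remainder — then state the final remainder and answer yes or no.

Step 1: lead(−6x⁵ + 25x⁴ − 32x³ + 38x² + 76x − 14) ÷ lead(D) = −6x⁵ ÷ −2x² = 3x³. Subtract (3x³)·D = −6x⁵ + 9x⁴ − 24x³. Remainder: 16x⁴ − 8x³ + 38x² + 76x − 14.
Step 2: lead(16x⁴ − 8x³ + 38x² + 76x − 14) ÷ lead(D) = 16x⁴ ÷ −2x² = −8x². Subtract (−8x²)·D = 16x⁴ − 24x³ + 64x². Remainder: 16x³ − 26x² + 76x − 14.
Step 3: lead(16x³ − 26x² + 76x − 14) ÷ lead(D) = 16x³ ÷ −2x² = −8x. Subtract (−8x)·D = 16x³ − 24x² + 64x. Remainder: −2x² + 12x − 14.
Step 4: lead(−2x² + 12x − 14) ÷ lead(D) = −2x² ÷ −2x² = 1. Subtract (1)·D = −2x² + 3x − 8. Remainder: 9x − 6.

R(x) = 9x − 6, so D(x) is not a factor of P(x). no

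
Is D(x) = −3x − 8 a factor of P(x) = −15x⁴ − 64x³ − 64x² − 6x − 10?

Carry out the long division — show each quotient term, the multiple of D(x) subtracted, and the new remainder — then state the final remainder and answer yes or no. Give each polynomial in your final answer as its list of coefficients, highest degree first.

Step 1: lead(−15x⁴ − 64x³ − 64x² − 6x − 10) ÷ lead(D) = −15x⁴ ÷ −3x = 5x³. Subtract (5x³)·D = −15x⁴ − 40x³. Remainder: −24x³ − 64x² − 6x − 10.
Step 2: lead(−24x³ − 64x² − 6x − 10) ÷ lead(D) = −24x³ ÷ −3x = 8x². Subtract (8x²)·D = −24x³ − 64x². Remainder: −6x − 10.
Step 3: lead(−6x − 10) ÷ lead(D) = −6x ÷ −3x = 2. Subtract (2)·D = −6x − 16. Remainder: 6.

R = [6], so D(x) is not a factor of P(x). no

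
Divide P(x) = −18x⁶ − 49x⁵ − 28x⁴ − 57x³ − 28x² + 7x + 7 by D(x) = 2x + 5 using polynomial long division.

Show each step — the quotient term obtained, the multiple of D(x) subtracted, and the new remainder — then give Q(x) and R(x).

Q(x) = −9x⁵ − 2x⁴ − 9x³ − 6x² + x + 1; R(x) = 2

Step 1: lead(−18x⁶ − 49x⁵ − 28x⁴ − 57x³ − 28x² + 7x + 7) ÷ lead(D) = −18x⁶ ÷ 2x = −9x⁵. Subtract (−9x⁵)·D = −18x⁶ − 45x⁵. Remainder: −4x⁵ − 28x⁴ − 57x³ − 28x² + 7x + 7.
Step 2: lead(−4x⁵ − 28x⁴ − 57x³ − 28x² + 7x + 7) ÷ lead(D) = −4x⁵ ÷ 2x = −2x⁴. Subtract (−2x⁴)·D = −4x⁵ − 10x⁴. Remainder: −18x⁴ − 57x³ − 28x² + 7x + 7.
Step 3: lead(−18x⁴ − 57x³ − 28x² + 7x + 7) ÷ lead(D) = −18x⁴ ÷ 2x = −9x³. Subtract (−9x³)·D = −18x⁴ − 45x³. Remainder: −12x³ − 28x² + 7x + 7.
Step 4: lead(−12x³ − 28x² + 7x + 7) ÷ lead(D) = −12x³ ÷ 2x = −6x². Subtract (−6x²)·D = −12x³ − 30x². Remainder: 2x² + 7x + 7.
Step 5: lead(2x² + 7x + 7) ÷ lead(D) = 2x² ÷ 2x = x. Subtract (x)·D = 2x² + 5x. Remainder: 2x + 7.
Step 6: lead(2x + 7) ÷ lead(D) = 2x ÷ 2x = 1. Subtract (1)·D = 2x + 5. Remainder: 2.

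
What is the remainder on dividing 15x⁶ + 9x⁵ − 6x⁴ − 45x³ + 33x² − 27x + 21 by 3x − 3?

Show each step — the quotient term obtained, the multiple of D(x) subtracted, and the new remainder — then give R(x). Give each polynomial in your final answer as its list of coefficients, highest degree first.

Step 1: lead(15x⁶ + 9x⁵ − 6x⁴ − 45x³ + 33x² − 27x + 21) ÷ lead(D) = 15x⁶ ÷ 3x = 5x⁵. Subtract (5x⁵)·D = 15x⁶ − 15x⁵. Remainder: 24x⁵ − 6x⁴ − 45x³ + 33x² − 27x + 21.
Step 2: lead(24x⁵ − 6x⁴ − 45x³ + 33x² − 27x + 21) ÷ lead(D) = 24x⁵ ÷ 3x = 8x⁴. Subtract (8x⁴)·D = 24x⁵ − 24x⁴. Remainder: 18x⁴ − 45x³ + 33x² − 27x + 21.
Step 3: lead(18x⁴ − 45x³ + 33x² − 27x + 21) ÷ lead(D) = 18x⁴ ÷ 3x = 6x³. Subtract (6x³)·D = 18x⁴ − 18x³. Remainder: −27x³ + 33x² − 27x + 21.
Step 4: lead(−27x³ + 33x² − 27x + 21) ÷ lead(D) = −27x³ ÷ 3x = −9x². Subtract (−9x²)·D = −27x³ + 27x². Remainder: 6x² − 27x + 21.
Step 5: lead(6x² − 27x + 21) ÷ lead(D) = 6x² ÷ 3x = 2x. Subtract (2x)·D = 6x² − 6x. Remainder: −21x + 21.
Step 6: lead(−21x + 21) ÷ lead(D) = −21x ÷ 3x = −7. Subtract (−7)·D = −21x + 21. Remainder: 0.

R = [0]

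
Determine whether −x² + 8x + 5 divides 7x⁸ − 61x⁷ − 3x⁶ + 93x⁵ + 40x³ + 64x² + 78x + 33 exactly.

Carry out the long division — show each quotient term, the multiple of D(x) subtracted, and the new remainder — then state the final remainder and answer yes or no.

Step 1: lead(7x⁸ − 61x⁷ − 3x⁶ + 93x⁵ + 40x³ + 64x² + 78x + 33) ÷ lead(D) = 7x⁸ ÷ −x² = −7x⁶. Subtract (−7x⁶)·D = 7x⁸ − 56x⁷ − 35x⁶. Remainder: −5x⁷ + 32x⁶ + 93x⁵ + 40x³ + 64x² + 78x + 33.
Step 2: lead(−5x⁷ + 32x⁶ + 93x⁵ + 40x³ + 64x² + 78x + 33) ÷ lead(D) = −5x⁷ ÷ −x² = 5x⁵. Subtract (5x⁵)·D = −5x⁷ + 40x⁶ + 25x⁵. Remainder: −8x⁶ + 68x⁵ + 40x³ + 64x² + 78x + 33.
Step 3: lead(−8x⁶ + 68x⁵ + 40x³ + 64x² + 78x + 33) ÷ lead(D) = −8x⁶ ÷ −x² = 8x⁴. Subtract (8x⁴)·D = −8x⁶ + 64x⁵ + 40x⁴. Remainder: 4x⁵ − 40x⁴ + 40x³ + 64x² + 78x + 33.
Step 4: lead(4x⁵ − 40x⁴ + 40x³ + 64x² + 78x + 33) ÷ lead(D) = 4x⁵ ÷ −x² = −4x³. Subtract (−4x³)·D = 4x⁵ − 32x⁴ − 20x³. Remainder: −8x⁴ + 60x³ + 64x² + 78x + 33.
Step 5: lead(−8x⁴ + 60x³ + 64x² + 78x + 33) ÷ lead(D) = −8x⁴ ÷ −x² = 8x². Subtract (8x²)·D = −8x⁴ + 64x³ + 40x². Remainder: −4x³ + 24x² + 78x + 33.
Step 6: lead(−4x³ + 24x² + 78x + 33) ÷ lead(D) = −4x³ ÷ −x² = 4x. Subtract (4x)·D = −4x³ + 32x² + 20x. Remainder: −8x² + 58x + 33.
Step 7: lead(−8x² + 58x + 33) ÷ lead(D) = −8x² ÷ −x² = 8. Subtract (8)·D = −8x² + 64x + 40. Remainder: −6x − 7.

R(x) = −6x − 7, so D(x) is not a factor of P(x). no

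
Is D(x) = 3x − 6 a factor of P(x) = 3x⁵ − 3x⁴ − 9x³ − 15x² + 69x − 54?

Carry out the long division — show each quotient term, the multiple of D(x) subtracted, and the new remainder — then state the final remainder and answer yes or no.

Step 1: lead(3x⁵ − 3x⁴ − 9x³ − 15x² + 69x − 54) ÷ lead(D) = 3x⁵ ÷ 3x = x⁴. Subtract (x⁴)·D = 3x⁵ − 6x⁴. Remainder: 3x⁴ − 9x³ − 15x² + 69x − 54.
Step 2: lead(3x⁴ − 9x³ − 15x² + 69x − 54) ÷ lead(D) = 3x⁴ ÷ 3x = x³. Subtract (x³)·D = 3x⁴ − 6x³. Remainder: −3x³ − 15x² + 69x − 54.
Step 3: lead(−3x³ − 15x² + 69x − 54) ÷ lead(D) = −3x³ ÷ 3x = −x². Subtract (−x²)·D = −3x³ + 6x². Remainder: −21x² + 69x − 54.
Step 4: lead(−21x² + 69x − 54) ÷ lead(D) = −21x² ÷ 3x = −7x. Subtract (−7x)·D = −21x² + 42x. Remainder: 27x − 54.
Step 5: lead(27x − 54) ÷ lead(D) = 27x ÷ 3x = 9. Subtract (9)·D = 27x − 54. Remainder: 0.

R(x) = 0, so D(x) is a factor of P(x). yes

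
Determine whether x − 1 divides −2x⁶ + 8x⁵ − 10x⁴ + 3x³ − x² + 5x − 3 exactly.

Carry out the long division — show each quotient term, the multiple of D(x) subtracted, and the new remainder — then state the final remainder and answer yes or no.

Step 1: lead(−2x⁶ + 8x⁵ − 10x⁴ + 3x³ − x² + 5x − 3) ÷ lead(D) = −2x⁶ ÷ x = −2x⁵. Subtract (−2x⁵)·D = −2x⁶ + 2x⁵. Remainder: 6x⁵ − 10x⁴ + 3x³ − x² + 5x − 3.
Step 2: lead(6x⁵ − 10x⁴ + 3x³ − x² + 5x − 3) ÷ lead(D) = 6x⁵ ÷ x = 6x⁴. Subtract (6x⁴)·D = 6x⁵ − 6x⁴. Remainder: −4x⁴ + 3x³ − x² + 5x − 3.
Step 3: lead(−4x⁴ + 3x³ − x² + 5x − 3) ÷ lead(D) = −4x⁴ ÷ x = −4x³. Subtract (−4x³)·D = −4x⁴ + 4x³. Remainder: −x³ − x² + 5x − 3.
Step 4: lead(−x³ − x² + 5x − 3) ÷ lead(D) = −x³ ÷ x = −x². Subtract (−x²)·D = −x³ + x². Remainder: −2x² + 5x − 3.
Step 5: lead(−2x² + 5x − 3) ÷ lead(D) = −2x² ÷ x = −2x. Subtract (−2x)·D = −2x² + 2x. Remainder: 3x − 3.
Step 6: lead(3x − 3) ÷ lead(D) = 3x ÷ x = 3. Subtract (3)·D = 3x − 3. Remainder: 0.

R(x) = 0, so D(x) is a factor of P(x). yes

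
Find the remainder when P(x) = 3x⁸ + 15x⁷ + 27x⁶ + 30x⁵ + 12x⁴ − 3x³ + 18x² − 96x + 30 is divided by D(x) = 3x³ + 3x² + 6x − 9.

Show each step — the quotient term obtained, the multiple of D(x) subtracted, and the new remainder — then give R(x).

R(x) = −6

Step 1: lead(3x⁸ + 15x⁷ + 27x⁶ + 30x⁵ + 12x⁴ − 3x³ + 18x² − 96x + 30) ÷ lead(D) = 3x⁸ ÷ 3x³ = x⁵. Subtract (x⁵)·D = 3x⁸ + 3x⁷ + 6x⁶ − 9x⁵. Remainder: 12x⁷ + 21x⁶ + 39x⁵ + 12x⁴ − 3x³ + 18x² − 96x + 30.
Step 2: lead(12x⁷ + 21x⁶ + 39x⁵ + 12x⁴ − 3x³ + 18x² − 96x + 30) ÷ lead(D) = 12x⁷ ÷ 3x³ = 4x⁴. Subtract (4x⁴)·D = 12x⁷ + 12x⁶ + 24x⁵ − 36x⁴. Remainder: 9x⁶ + 15x⁵ + 48x⁴ − 3x³ + 18x² − 96x + 30.
Step 3: lead(9x⁶ + 15x⁵ + 48x⁴ − 3x³ + 18x² − 96x + 30) ÷ lead(D) = 9x⁶ ÷ 3x³ = 3x³. Subtract (3x³)·D = 9x⁶ + 9x⁵ + 18x⁴ − 27x³. Remainder: 6x⁵ + 30x⁴ + 24x³ + 18x² − 96x + 30.
Step 4: lead(6x⁵ + 30x⁴ + 24x³ + 18x² − 96x + 30) ÷ lead(D) = 6x⁵ ÷ 3x³ = 2x². Subtract (2x²)·D = 6x⁵ + 6x⁴ + 12x³ − 18x². Remainder: 24x⁴ + 12x³ + 36x² − 96x + 30.
Step 5: lead(24x⁴ + 12x³ + 36x² − 96x + 30) ÷ lead(D) = 24x⁴ ÷ 3x³ = 8x. Subtract (8x)·D = 24x⁴ + 24x³ + 48x² − 72x. Remainder: −12x³ − 12x² − 24x + 30.
Step 6: lead(−12x³ − 12x² − 24x + 30) ÷ lead(D) = −12x³ ÷ 3x³ = −4. Subtract (−4)·D = −12x³ − 12x² − 24x + 36. Remainder: −6.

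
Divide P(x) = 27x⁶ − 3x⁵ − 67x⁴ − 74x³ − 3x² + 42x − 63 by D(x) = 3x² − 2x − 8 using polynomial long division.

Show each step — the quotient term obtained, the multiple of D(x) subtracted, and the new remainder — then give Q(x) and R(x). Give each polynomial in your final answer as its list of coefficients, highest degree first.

Q = [9, 5, 5, -8, 7]; R = [-8, -7]

Step 1: lead(27x⁶ − 3x⁵ − 67x⁴ − 74x³ − 3x² + 42x − 63) ÷ lead(D) = 27x⁶ ÷ 3x² = 9x⁴. Subtract (9x⁴)·D = 27x⁶ − 18x⁵ − 72x⁴. Remainder: 15x⁵ + 5x⁴ − 74x³ − 3x² + 42x − 63.
Step 2: lead(15x⁵ + 5x⁴ − 74x³ − 3x² + 42x − 63) ÷ lead(D) = 15x⁵ ÷ 3x² = 5x³. Subtract (5x³)·D = 15x⁵ − 10x⁴ − 40x³. Remainder: 15x⁴ − 34x³ − 3x² + 42x − 63.
Step 3: lead(15x⁴ − 34x³ − 3x² + 42x − 63) ÷ lead(D) = 15x⁴ ÷ 3x² = 5x². Subtract (5x²)·D = 15x⁴ − 10x³ − 40x². Remainder: −24x³ + 37x² + 42x − 63.
Step 4: lead(−24x³ + 37x² + 42x − 63) ÷ lead(D) = −24x³ ÷ 3x² = −8x. Subtract (−8x)·D = −24x³ + 16x² + 64x. Remainder: 21x² − 22x − 63.
Step 5: lead(21x² − 22x − 63) ÷ lead(D) = 21x² ÷ 3x² = 7. Subtract (7)·D = 21x² − 14x − 56. Remainder: −8x − 7.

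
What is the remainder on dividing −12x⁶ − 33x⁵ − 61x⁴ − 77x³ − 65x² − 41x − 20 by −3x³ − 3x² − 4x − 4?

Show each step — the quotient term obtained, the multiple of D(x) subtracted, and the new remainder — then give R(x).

R(x) = 4x² + 3x − 8

Step 1: lead(−12x⁶ − 33x⁵ − 61x⁴ − 77x³ − 65x² − 41x − 20) ÷ lead(D) = −12x⁶ ÷ −3x³ = 4x³. Subtract (4x³)·D = −12x⁶ − 12x⁵ − 16x⁴ − 16x³. Remainder: −21x⁵ − 45x⁴ − 61x³ − 65x² − 41x − 20.
Step 2: lead(−21x⁵ − 45x⁴ − 61x³ − 65x² − 41x − 20) ÷ lead(D) = −21x⁵ ÷ −3x³ = 7x². Subtract (7x²)·D = −21x⁵ − 21x⁴ − 28x³ − 28x². Remainder: −24x⁴ − 33x³ − 37x² − 41x − 20.
Step 3: lead(−24x⁴ − 33x³ − 37x² − 41x − 20) ÷ lead(D) = −24x⁴ ÷ −3x³ = 8x. Subtract (8x)·D = −24x⁴ − 24x³ − 32x² − 32x. Remainder: −9x³ − 5x² − 9x − 20.
Step 4: lead(−9x³ − 5x² − 9x − 20) ÷ lead(D) = −9x³ ÷ −3x³ = 3. Subtract (3)·D = −9x³ − 9x² − 12x − 12. Remainder: 4x² + 3x − 8.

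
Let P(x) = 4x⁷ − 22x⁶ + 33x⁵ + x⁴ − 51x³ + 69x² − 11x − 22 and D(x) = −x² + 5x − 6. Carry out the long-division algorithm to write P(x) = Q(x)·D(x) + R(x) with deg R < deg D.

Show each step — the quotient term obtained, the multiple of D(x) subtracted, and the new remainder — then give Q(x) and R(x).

Q(x) = −4x⁵ + 2x⁴ + x³ − 8x² + 5x + 4; R(x) = −x + 2

Step 1: lead(4x⁷ − 22x⁶ + 33x⁵ + x⁴ − 51x³ + 69x² − 11x − 22) ÷ lead(D) = 4x⁷ ÷ −x² = −4x⁵. Subtract (−4x⁵)·D = 4x⁷ − 20x⁶ + 24x⁵. Remainder: −2x⁶ + 9x⁵ + x⁴ − 51x³ + 69x² − 11x − 22.
Step 2: lead(−2x⁶ + 9x⁵ + x⁴ − 51x³ + 69x² − 11x − 22) ÷ lead(D) = −2x⁶ ÷ −x² = 2x⁴. Subtract (2x⁴)·D = −2x⁶ + 10x⁵ − 12x⁴. Remainder: −x⁵ + 13x⁴ − 51x³ + 69x² − 11x − 22.
Step 3: lead(−x⁵ + 13x⁴ − 51x³ + 69x² − 11x − 22) ÷ lead(D) = −x⁵ ÷ −x² = x³. Subtract (x³)·D = −x⁵ + 5x⁴ − 6x³. Remainder: 8x⁴ − 45x³ + 69x² − 11x − 22.
Step 4: lead(8x⁴ − 45x³ + 69x² − 11x − 22) ÷ lead(D) = 8x⁴ ÷ −x² = −8x². Subtract (−8x²)·D = 8x⁴ − 40x³ + 48x². Remainder: −5x³ + 21x² − 11x − 22.
Step 5: lead(−5x³ + 21x² − 11x − 22) ÷ lead(D) = −5x³ ÷ −x² = 5x. Subtract (5x)·D = −5x³ + 25x² − 30x. Remainder: −4x² + 19x − 22.
Step 6: lead(−4x² + 19x − 22) ÷ lead(D) = −4x² ÷ −x² = 4. Subtract (4)·D = −4x² + 20x − 24. Remainder: −x + 2.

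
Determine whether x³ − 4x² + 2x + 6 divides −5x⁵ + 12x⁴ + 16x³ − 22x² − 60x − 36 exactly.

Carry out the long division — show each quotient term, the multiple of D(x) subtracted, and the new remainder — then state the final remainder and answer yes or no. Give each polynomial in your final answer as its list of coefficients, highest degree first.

R = [0], so D(x) is a factor of P(x). yes

Step 1: lead(−5x⁵ + 12x⁴ + 16x³ − 22x² − 60x − 36) ÷ lead(D) = −5x⁵ ÷ x³ = −5x². Subtract (−5x²)·D = −5x⁵ + 20x⁴ − 10x³ − 30x². Remainder: −8x⁴ + 26x³ + 8x² − 60x − 36.
Step 2: lead(−8x⁴ + 26x³ + 8x² − 60x − 36) ÷ lead(D) = −8x⁴ ÷ x³ = −8x. Subtract (−8x)·D = −8x⁴ + 32x³ − 16x² − 48x. Remainder: −6x³ + 24x² − 12x − 36.
Step 3: lead(−6x³ + 24x² − 12x − 36) ÷ lead(D) = −6x³ ÷ x³ = −6. Subtract (−6)·D = −6x³ + 24x² − 12x − 36. Remainder: 0.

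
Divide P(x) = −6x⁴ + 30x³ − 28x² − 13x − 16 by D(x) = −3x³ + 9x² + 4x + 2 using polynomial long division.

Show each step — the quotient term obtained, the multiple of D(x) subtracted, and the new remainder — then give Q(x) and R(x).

Q(x) = 2x − 4; R(x) = −x − 8

Step 1: lead(−6x⁴ + 30x³ − 28x² − 13x − 16) ÷ lead(D) = −6x⁴ ÷ −3x³ = 2x. Subtract (2x)·D = −6x⁴ + 18x³ + 8x² + 4x. Remainder: 12x³ − 36x² − 17x − 16.
Step 2: lead(12x³ − 36x² − 17x − 16) ÷ lead(D) = 12x³ ÷ −3x³ = −4. Subtract (−4)·D = 12x³ − 36x² − 16x − 8. Remainder: −x − 8.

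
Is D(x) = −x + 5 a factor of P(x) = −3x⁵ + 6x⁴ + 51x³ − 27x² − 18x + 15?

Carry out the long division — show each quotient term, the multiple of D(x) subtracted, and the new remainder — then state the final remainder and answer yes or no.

R(x) = 0, so D(x) is a factor of P(x). yes

Step 1: lead(−3x⁵ + 6x⁴ + 51x³ − 27x² − 18x + 15) ÷ lead(D) = −3x⁵ ÷ −x = 3x⁴. Subtract (3x⁴)·D = −3x⁵ + 15x⁴. Remainder: −9x⁴ + 51x³ − 27x² − 18x + 15.
Step 2: lead(−9x⁴ + 51x³ − 27x² − 18x + 15) ÷ lead(D) = −9x⁴ ÷ −x = 9x³. Subtract (9x³)·D = −9x⁴ + 45x³. Remainder: 6x³ − 27x² − 18x + 15.
Step 3: lead(6x³ − 27x² − 18x + 15) ÷ lead(D) = 6x³ ÷ −x = −6x². Subtract (−6x²)·D = 6x³ − 30x². Remainder: 3x² − 18x + 15.
Step 4: lead(3x² − 18x + 15) ÷ lead(D) = 3x² ÷ −x = −3x. Subtract (−3x)·D = 3x² − 15x. Remainder: −3x + 15.
Step 5: lead(−3x + 15) ÷ lead(D) = −3x ÷ −x = 3. Subtract (3)·D = −3x + 15. Remainder: 0.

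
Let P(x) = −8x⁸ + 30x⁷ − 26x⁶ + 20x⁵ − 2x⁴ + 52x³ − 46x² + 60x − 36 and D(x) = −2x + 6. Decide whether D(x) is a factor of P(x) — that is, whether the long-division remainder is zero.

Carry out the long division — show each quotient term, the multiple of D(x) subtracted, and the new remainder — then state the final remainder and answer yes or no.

Step 1: lead(−8x⁸ + 30x⁷ − 26x⁶ + 20x⁵ − 2x⁴ + 52x³ − 46x² + 60x − 36) ÷ lead(D) = −8x⁸ ÷ −2x = 4x⁷. Subtract (4x⁷)·D = −8x⁸ + 24x⁷. Remainder: 6x⁷ − 26x⁶ + 20x⁵ − 2x⁴ + 52x³ − 46x² + 60x − 36.
Step 2: lead(6x⁷ − 26x⁶ + 20x⁵ − 2x⁴ + 52x³ − 46x² + 60x − 36) ÷ lead(D) = 6x⁷ ÷ −2x = −3x⁶. Subtract (−3x⁶)·D = 6x⁷ − 18x⁶. Remainder: −8x⁶ + 20x⁵ − 2x⁴ + 52x³ − 46x² + 60x − 36.
Step 3: lead(−8x⁶ + 20x⁵ − 2x⁴ + 52x³ − 46x² + 60x − 36) ÷ lead(D) = −8x⁶ ÷ −2x = 4x⁵. Subtract (4x⁵)·D = −8x⁶ + 24x⁵. Remainder: −4x⁵ − 2x⁴ + 52x³ − 46x² + 60x − 36.
Step 4: lead(−4x⁵ − 2x⁴ + 52x³ − 46x² + 60x − 36) ÷ lead(D) = −4x⁵ ÷ −2x = 2x⁴. Subtract (2x⁴)·D = −4x⁵ + 12x⁴. Remainder: −14x⁴ + 52x³ − 46x² + 60x − 36.
Step 5: lead(−14x⁴ + 52x³ − 46x² + 60x − 36) ÷ lead(D) = −14x⁴ ÷ −2x = 7x³. Subtract (7x³)·D = −14x⁴ + 42x³. Remainder: 10x³ − 46x² + 60x − 36.
Step 6: lead(10x³ − 46x² + 60x − 36) ÷ lead(D) = 10x³ ÷ −2x = −5x². Subtract (−5x²)·D = 10x³ − 30x². Remainder: −16x² + 60x − 36.
Step 7: lead(−16x² + 60x − 36) ÷ lead(D) = −16x² ÷ −2x = 8x. Subtract (8x)·D = −16x² + 48x. Remainder: 12x − 36.
Step 8: lead(12x − 36) ÷ lead(D) = 12x ÷ −2x = −6. Subtract (−6)·D = 12x − 36. Remainder: 0.

R(x) = 0, so D(x) is a factor of P(x). yes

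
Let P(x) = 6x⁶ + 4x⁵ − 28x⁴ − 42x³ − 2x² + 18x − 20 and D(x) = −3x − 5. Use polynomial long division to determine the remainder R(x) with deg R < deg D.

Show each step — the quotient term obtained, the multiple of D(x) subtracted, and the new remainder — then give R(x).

R(x) = 0

Step 1: lead(6x⁶ + 4x⁵ − 28x⁴ − 42x³ − 2x² + 18x − 20) ÷ lead(D) = 6x⁶ ÷ −3x = −2x⁵. Subtract (−2x⁵)·D = 6x⁶ + 10x⁵. Remainder: −6x⁵ − 28x⁴ − 42x³ − 2x² + 18x − 20.
Step 2: lead(−6x⁵ − 28x⁴ − 42x³ − 2x² + 18x − 20) ÷ lead(D) = −6x⁵ ÷ −3x = 2x⁴. Subtract (2x⁴)·D = −6x⁵ − 10x⁴. Remainder: −18x⁴ − 42x³ − 2x² + 18x − 20.
Step 3: lead(−18x⁴ − 42x³ − 2x² + 18x − 20) ÷ lead(D) = −18x⁴ ÷ −3x = 6x³. Subtract (6x³)·D = −18x⁴ − 30x³. Remainder: −12x³ − 2x² + 18x − 20.
Step 4: lead(−12x³ − 2x² + 18x − 20) ÷ lead(D) = −12x³ ÷ −3x = 4x². Subtract (4x²)·D = −12x³ − 20x². Remainder: 18x² + 18x − 20.
Step 5: lead(18x² + 18x − 20) ÷ lead(D) = 18x² ÷ −3x = −6x. Subtract (−6x)·D = 18x² + 30x. Remainder: −12x − 20.
Step 6: lead(−12x − 20) ÷ lead(D) = −12x ÷ −3x = 4. Subtract (4)·D = −12x − 20. Remainder: 0.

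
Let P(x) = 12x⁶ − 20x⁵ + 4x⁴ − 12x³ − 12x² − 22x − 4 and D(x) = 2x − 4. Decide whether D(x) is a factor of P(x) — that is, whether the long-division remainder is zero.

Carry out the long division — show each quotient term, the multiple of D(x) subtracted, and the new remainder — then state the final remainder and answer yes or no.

R(x) = 0, so D(x) is a factor of P(x). yes

Step 1: lead(12x⁶ − 20x⁵ + 4x⁴ − 12x³ − 12x² − 22x − 4) ÷ lead(D) = 12x⁶ ÷ 2x = 6x⁵. Subtract (6x⁵)·D = 12x⁶ − 24x⁵. Remainder: 4x⁵ + 4x⁴ − 12x³ − 12x² − 22x − 4.
Step 2: lead(4x⁵ + 4x⁴ − 12x³ − 12x² − 22x − 4) ÷ lead(D) = 4x⁵ ÷ 2x = 2x⁴. Subtract (2x⁴)·D = 4x⁵ − 8x⁴. Remainder: 12x⁴ − 12x³ − 12x² − 22x − 4.
Step 3: lead(12x⁴ − 12x³ − 12x² − 22x − 4) ÷ lead(D) = 12x⁴ ÷ 2x = 6x³. Subtract (6x³)·D = 12x⁴ − 24x³. Remainder: 12x³ − 12x² − 22x − 4.
Step 4: lead(12x³ − 12x² − 22x − 4) ÷ lead(D) = 12x³ ÷ 2x = 6x². Subtract (6x²)·D = 12x³ − 24x². Remainder: 12x² − 22x − 4.
Step 5: lead(12x² − 22x − 4) ÷ lead(D) = 12x² ÷ 2x = 6x. Subtract (6x)·D = 12x² − 24x. Remainder: 2x − 4.
Step 6: lead(2x − 4) ÷ lead(D) = 2x ÷ 2x = 1. Subtract (1)·D = 2x − 4. Remainder: 0.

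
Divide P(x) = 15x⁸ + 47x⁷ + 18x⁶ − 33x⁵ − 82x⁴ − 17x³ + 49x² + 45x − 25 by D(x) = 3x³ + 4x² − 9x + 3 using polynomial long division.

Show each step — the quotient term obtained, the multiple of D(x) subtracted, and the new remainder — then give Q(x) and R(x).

Step 1: lead(15x⁸ + 47x⁷ + 18x⁶ − 33x⁵ − 82x⁴ − 17x³ + 49x² + 45x − 25) ÷ lead(D) = 15x⁸ ÷ 3x³ = 5x⁵. Subtract (5x⁵)·D = 15x⁸ + 20x⁷ − 45x⁶ + 15x⁵. Remainder: 27x⁷ + 63x⁶ − 48x⁵ − 82x⁴ − 17x³ + 49x² + 45x − 25.
Step 2: lead(27x⁷ + 63x⁶ − 48x⁵ − 82x⁴ − 17x³ + 49x² + 45x − 25) ÷ lead(D) = 27x⁷ ÷ 3x³ = 9x⁴. Subtract (9x⁴)·D = 27x⁷ + 36x⁶ − 81x⁵ + 27x⁴. Remainder: 27x⁶ + 33x⁵ − 109x⁴ − 17x³ + 49x² + 45x − 25.
Step 3: lead(27x⁶ + 33x⁵ − 109x⁴ − 17x³ + 49x² + 45x − 25) ÷ lead(D) = 27x⁶ ÷ 3x³ = 9x³. Subtract (9x³)·D = 27x⁶ + 36x⁵ − 81x⁴ + 27x³. Remainder: −3x⁵ − 28x⁴ − 44x³ + 49x² + 45x − 25.
Step 4: lead(−3x⁵ − 28x⁴ − 44x³ + 49x² + 45x − 25) ÷ lead(D) = −3x⁵ ÷ 3x³ = −x². Subtract (−x²)·D = −3x⁵ − 4x⁴ + 9x³ − 3x². Remainder: −24x⁴ − 53x³ + 52x² + 45x − 25.
Step 5: lead(−24x⁴ − 53x³ + 52x² + 45x − 25) ÷ lead(D) = −24x⁴ ÷ 3x³ = −8x. Subtract (−8x)·D = −24x⁴ − 32x³ + 72x² − 24x. Remainder: −21x³ − 20x² + 69x − 25.
Step 6: lead(−21x³ − 20x² + 69x − 25) ÷ lead(D) = −21x³ ÷ 3x³ = −7. Subtract (−7)·D = −21x³ − 28x² + 63x − 21. Remainder: 8x² + 6x − 4.

Q(x) = 5x⁵ + 9x⁴ + 9x³ − x² − 8x − 7; R(x) = 8x² + 6x − 4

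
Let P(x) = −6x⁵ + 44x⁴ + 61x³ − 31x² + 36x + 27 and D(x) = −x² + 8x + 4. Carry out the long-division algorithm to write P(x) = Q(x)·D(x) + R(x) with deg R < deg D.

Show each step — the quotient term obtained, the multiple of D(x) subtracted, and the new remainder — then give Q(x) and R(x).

Step 1: lead(−6x⁵ + 44x⁴ + 61x³ − 31x² + 36x + 27) ÷ lead(D) = −6x⁵ ÷ −x² = 6x³. Subtract (6x³)·D = −6x⁵ + 48x⁴ + 24x³. Remainder: −4x⁴ + 37x³ − 31x² + 36x + 27.
Step 2: lead(−4x⁴ + 37x³ − 31x² + 36x + 27) ÷ lead(D) = −4x⁴ ÷ −x² = 4x². Subtract (4x²)·D = −4x⁴ + 32x³ + 16x². Remainder: 5x³ − 47x² + 36x + 27.
Step 3: lead(5x³ − 47x² + 36x + 27) ÷ lead(D) = 5x³ ÷ −x² = −5x. Subtract (−5x)·D = 5x³ − 40x² − 20x. Remainder: −7x² + 56x + 27.
Step 4: lead(−7x² + 56x + 27) ÷ lead(D) = −7x² ÷ −x² = 7. Subtract (7)·D = −7x² + 56x + 28. Remainder: −1.

Q(x) = 6x³ + 4x² − 5x + 7; R(x) = −1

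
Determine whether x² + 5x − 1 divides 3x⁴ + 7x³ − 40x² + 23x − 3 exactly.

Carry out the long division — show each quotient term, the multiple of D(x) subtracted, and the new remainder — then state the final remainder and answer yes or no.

R(x) = 0, so D(x) is a factor of P(x). yes

Step 1: lead(3x⁴ + 7x³ − 40x² + 23x − 3) ÷ lead(D) = 3x⁴ ÷ x² = 3x². Subtract (3x²)·D = 3x⁴ + 15x³ − 3x². Remainder: −8x³ − 37x² + 23x − 3.
Step 2: lead(−8x³ − 37x² + 23x − 3) ÷ lead(D) = −8x³ ÷ x² = −8x. Subtract (−8x)·D = −8x³ − 40x² + 8x. Remainder: 3x² + 15x − 3.
Step 3: lead(3x² + 15x − 3) ÷ lead(D) = 3x² ÷ x² = 3. Subtract (3)·D = 3x² + 15x − 3. Remainder: 0.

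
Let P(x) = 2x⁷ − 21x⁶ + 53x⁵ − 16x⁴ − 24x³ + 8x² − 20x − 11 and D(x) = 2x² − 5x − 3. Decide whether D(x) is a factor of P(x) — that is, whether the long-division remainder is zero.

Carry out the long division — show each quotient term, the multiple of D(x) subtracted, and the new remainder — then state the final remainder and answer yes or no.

R(x) = 1, so D(x) is not a factor of P(x). no

Step 1: lead(2x⁷ − 21x⁶ + 53x⁵ − 16x⁴ − 24x³ + 8x² − 20x − 11) ÷ lead(D) = 2x⁷ ÷ 2x² = x⁵. Subtract (x⁵)·D = 2x⁷ − 5x⁶ − 3x⁵. Remainder: −16x⁶ + 56x⁵ − 16x⁴ − 24x³ + 8x² − 20x − 11.
Step 2: lead(−16x⁶ + 56x⁵ − 16x⁴ − 24x³ + 8x² − 20x − 11) ÷ lead(D) = −16x⁶ ÷ 2x² = −8x⁴. Subtract (−8x⁴)·D = −16x⁶ + 40x⁵ + 24x⁴. Remainder: 16x⁵ − 40x⁴ − 24x³ + 8x² − 20x − 11.
Step 3: lead(16x⁵ − 40x⁴ − 24x³ + 8x² − 20x − 11) ÷ lead(D) = 16x⁵ ÷ 2x² = 8x³. Subtract (8x³)·D = 16x⁵ − 40x⁴ − 24x³. Remainder: 8x² − 20x − 11.
Step 4: lead(8x² − 20x − 11) ÷ lead(D) = 8x² ÷ 2x² = 4. Subtract (4)·D = 8x² − 20x − 12. Remainder: 1.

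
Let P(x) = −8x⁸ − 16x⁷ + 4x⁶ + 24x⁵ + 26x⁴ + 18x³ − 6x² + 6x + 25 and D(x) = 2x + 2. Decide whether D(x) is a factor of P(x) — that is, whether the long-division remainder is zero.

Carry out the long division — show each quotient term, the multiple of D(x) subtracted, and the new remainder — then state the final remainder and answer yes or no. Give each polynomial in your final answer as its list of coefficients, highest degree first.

Step 1: lead(−8x⁸ − 16x⁷ + 4x⁶ + 24x⁵ + 26x⁴ + 18x³ − 6x² + 6x + 25) ÷ lead(D) = −8x⁸ ÷ 2x = −4x⁷. Subtract (−4x⁷)·D = −8x⁸ − 8x⁷. Remainder: −8x⁷ + 4x⁶ + 24x⁵ + 26x⁴ + 18x³ − 6x² + 6x + 25.
Step 2: lead(−8x⁷ + 4x⁶ + 24x⁵ + 26x⁴ + 18x³ − 6x² + 6x + 25) ÷ lead(D) = −8x⁷ ÷ 2x = −4x⁶. Subtract (−4x⁶)·D = −8x⁷ − 8x⁶. Remainder: 12x⁶ + 24x⁵ + 26x⁴ + 18x³ − 6x² + 6x + 25.
Step 3: lead(12x⁶ + 24x⁵ + 26x⁴ + 18x³ − 6x² + 6x + 25) ÷ lead(D) = 12x⁶ ÷ 2x = 6x⁵. Subtract (6x⁵)·D = 12x⁶ + 12x⁵. Remainder: 12x⁵ + 26x⁴ + 18x³ − 6x² + 6x + 25.
Step 4: lead(12x⁵ + 26x⁴ + 18x³ − 6x² + 6x + 25) ÷ lead(D) = 12x⁵ ÷ 2x = 6x⁴. Subtract (6x⁴)·D = 12x⁵ + 12x⁴. Remainder: 14x⁴ + 18x³ − 6x² + 6x + 25.
Step 5: lead(14x⁴ + 18x³ − 6x² + 6x + 25) ÷ lead(D) = 14x⁴ ÷ 2x = 7x³. Subtract (7x³)·D = 14x⁴ + 14x³. Remainder: 4x³ − 6x² + 6x + 25.
Step 6: lead(4x³ − 6x² + 6x + 25) ÷ lead(D) = 4x³ ÷ 2x = 2x². Subtract (2x²)·D = 4x³ + 4x². Remainder: −10x² + 6x + 25.
Step 7: lead(−10x² + 6x + 25) ÷ lead(D) = −10x² ÷ 2x = −5x. Subtract (−5x)·D = −10x² − 10x. Remainder: 16x + 25.
Step 8: lead(16x + 25) ÷ lead(D) = 16x ÷ 2x = 8. Subtract (8)·D = 16x + 16. Remainder: 9.

R = [9], so D(x) is not a factor of P(x). no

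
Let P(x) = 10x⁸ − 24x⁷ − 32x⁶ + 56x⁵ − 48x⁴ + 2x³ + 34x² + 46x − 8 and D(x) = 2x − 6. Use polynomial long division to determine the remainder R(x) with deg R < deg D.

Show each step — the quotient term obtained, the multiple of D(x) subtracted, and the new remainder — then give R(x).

R(x) = 4

Step 1: lead(10x⁸ − 24x⁷ − 32x⁶ + 56x⁵ − 48x⁴ + 2x³ + 34x² + 46x − 8) ÷ lead(D) = 10x⁸ ÷ 2x = 5x⁷. Subtract (5x⁷)·D = 10x⁸ − 30x⁷. Remainder: 6x⁷ − 32x⁶ + 56x⁵ − 48x⁴ + 2x³ + 34x² + 46x − 8.
Step 2: lead(6x⁷ − 32x⁶ + 56x⁵ − 48x⁴ + 2x³ + 34x² + 46x − 8) ÷ lead(D) = 6x⁷ ÷ 2x = 3x⁶. Subtract (3x⁶)·D = 6x⁷ − 18x⁶. Remainder: −14x⁶ + 56x⁵ − 48x⁴ + 2x³ + 34x² + 46x − 8.
Step 3: lead(−14x⁶ + 56x⁵ − 48x⁴ + 2x³ + 34x² + 46x − 8) ÷ lead(D) = −14x⁶ ÷ 2x = −7x⁵. Subtract (−7x⁵)·D = −14x⁶ + 42x⁵. Remainder: 14x⁵ − 48x⁴ + 2x³ + 34x² + 46x − 8.
Step 4: lead(14x⁵ − 48x⁴ + 2x³ + 34x² + 46x − 8) ÷ lead(D) = 14x⁵ ÷ 2x = 7x⁴. Subtract (7x⁴)·D = 14x⁵ − 42x⁴. Remainder: −6x⁴ + 2x³ + 34x² + 46x − 8.
Step 5: lead(−6x⁴ + 2x³ + 34x² + 46x − 8) ÷ lead(D) = −6x⁴ ÷ 2x = −3x³. Subtract (−3x³)·D = −6x⁴ + 18x³. Remainder: −16x³ + 34x² + 46x − 8.
Step 6: lead(−16x³ + 34x² + 46x − 8) ÷ lead(D) = −16x³ ÷ 2x = −8x². Subtract (−8x²)·D = −16x³ + 48x². Remainder: −14x² + 46x − 8.
Step 7: lead(−14x² + 46x − 8) ÷ lead(D) = −14x² ÷ 2x = −7x. Subtract (−7x)·D = −14x² + 42x. Remainder: 4x − 8.
Step 8: lead(4x − 8) ÷ lead(D) = 4x ÷ 2x = 2. Subtract (2)·D = 4x − 12. Remainder: 4.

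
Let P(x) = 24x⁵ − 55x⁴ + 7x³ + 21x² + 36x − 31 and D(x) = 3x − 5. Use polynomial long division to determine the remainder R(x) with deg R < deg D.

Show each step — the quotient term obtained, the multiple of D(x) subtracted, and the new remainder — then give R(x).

Step 1: lead(24x⁵ − 55x⁴ + 7x³ + 21x² + 36x − 31) ÷ lead(D) = 24x⁵ ÷ 3x = 8x⁴. Subtract (8x⁴)·D = 24x⁵ − 40x⁴. Remainder: −15x⁴ + 7x³ + 21x² + 36x − 31.
Step 2: lead(−15x⁴ + 7x³ + 21x² + 36x − 31) ÷ lead(D) = −15x⁴ ÷ 3x = −5x³. Subtract (−5x³)·D = −15x⁴ + 25x³. Remainder: −18x³ + 21x² + 36x − 31.
Step 3: lead(−18x³ + 21x² + 36x − 31) ÷ lead(D) = −18x³ ÷ 3x = −6x². Subtract (−6x²)·D = −18x³ + 30x². Remainder: −9x² + 36x − 31.
Step 4: lead(−9x² + 36x − 31) ÷ lead(D) = −9x² ÷ 3x = −3x. Subtract (−3x)·D = −9x² + 15x. Remainder: 21x − 31.
Step 5: lead(21x − 31) ÷ lead(D) = 21x ÷ 3x = 7. Subtract (7)·D = 21x − 35. Remainder: 4.

R(x) = 4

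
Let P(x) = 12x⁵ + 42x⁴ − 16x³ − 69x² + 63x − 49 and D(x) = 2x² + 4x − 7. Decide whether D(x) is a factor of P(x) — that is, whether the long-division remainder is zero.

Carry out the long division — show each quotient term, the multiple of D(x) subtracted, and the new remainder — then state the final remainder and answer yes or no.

Step 1: lead(12x⁵ + 42x⁴ − 16x³ − 69x² + 63x − 49) ÷ lead(D) = 12x⁵ ÷ 2x² = 6x³. Subtract (6x³)·D = 12x⁵ + 24x⁴ − 42x³. Remainder: 18x⁴ + 26x³ − 69x² + 63x − 49.
Step 2: lead(18x⁴ + 26x³ − 69x² + 63x − 49) ÷ lead(D) = 18x⁴ ÷ 2x² = 9x². Subtract (9x²)·D = 18x⁴ + 36x³ − 63x². Remainder: −10x³ − 6x² + 63x − 49.
Step 3: lead(−10x³ − 6x² + 63x − 49) ÷ lead(D) = −10x³ ÷ 2x² = −5x. Subtract (−5x)·D = −10x³ − 20x² + 35x. Remainder: 14x² + 28x − 49.
Step 4: lead(14x² + 28x − 49) ÷ lead(D) = 14x² ÷ 2x² = 7. Subtract (7)·D = 14x² + 28x − 49. Remainder: 0.

R(x) = 0, so D(x) is a factor of P(x). yes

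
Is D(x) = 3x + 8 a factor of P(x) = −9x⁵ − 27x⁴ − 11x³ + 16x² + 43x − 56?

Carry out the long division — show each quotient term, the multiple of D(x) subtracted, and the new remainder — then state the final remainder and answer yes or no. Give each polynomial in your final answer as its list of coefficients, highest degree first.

R = [0], so D(x) is a factor of P(x). yes

Step 1: lead(−9x⁵ − 27x⁴ − 11x³ + 16x² + 43x − 56) ÷ lead(D) = −9x⁵ ÷ 3x = −3x⁴. Subtract (−3x⁴)·D = −9x⁵ − 24x⁴. Remainder: −3x⁴ − 11x³ + 16x² + 43x − 56.
Step 2: lead(−3x⁴ − 11x³ + 16x² + 43x − 56) ÷ lead(D) = −3x⁴ ÷ 3x = −x³. Subtract (−x³)·D = −3x⁴ − 8x³. Remainder: −3x³ + 16x² + 43x − 56.
Step 3: lead(−3x³ + 16x² + 43x − 56) ÷ lead(D) = −3x³ ÷ 3x = −x². Subtract (−x²)·D = −3x³ − 8x². Remainder: 24x² + 43x − 56.
Step 4: lead(24x² + 43x − 56) ÷ lead(D) = 24x² ÷ 3x = 8x. Subtract (8x)·D = 24x² + 64x. Remainder: −21x − 56.
Step 5: lead(−21x − 56) ÷ lead(D) = −21x ÷ 3x = −7. Subtract (−7)·D = −21x − 56. Remainder: 0.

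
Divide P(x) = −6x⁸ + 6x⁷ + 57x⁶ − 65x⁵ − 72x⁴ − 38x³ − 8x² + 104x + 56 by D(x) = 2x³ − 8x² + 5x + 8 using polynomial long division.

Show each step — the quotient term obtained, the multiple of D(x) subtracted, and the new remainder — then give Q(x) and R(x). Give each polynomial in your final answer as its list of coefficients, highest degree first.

Q = [-3, -9, 0, 2, 8, 8]; R = [-8]

Step 1: lead(−6x⁸ + 6x⁷ + 57x⁶ − 65x⁵ − 72x⁴ − 38x³ − 8x² + 104x + 56) ÷ lead(D) = −6x⁸ ÷ 2x³ = −3x⁵. Subtract (−3x⁵)·D = −6x⁸ + 24x⁷ − 15x⁶ − 24x⁵. Remainder: −18x⁷ + 72x⁶ − 41x⁵ − 72x⁴ − 38x³ − 8x² + 104x + 56.
Step 2: lead(−18x⁷ + 72x⁶ − 41x⁵ − 72x⁴ − 38x³ − 8x² + 104x + 56) ÷ lead(D) = −18x⁷ ÷ 2x³ = −9x⁴. Subtract (−9x⁴)·D = −18x⁷ + 72x⁶ − 45x⁵ − 72x⁴. Remainder: 4x⁵ − 38x³ − 8x² + 104x + 56.
Step 3: lead(4x⁵ − 38x³ − 8x² + 104x + 56) ÷ lead(D) = 4x⁵ ÷ 2x³ = 2x². Subtract (2x²)·D = 4x⁵ − 16x⁴ + 10x³ + 16x². Remainder: 16x⁴ − 48x³ − 24x² + 104x + 56.
Step 4: lead(16x⁴ − 48x³ − 24x² + 104x + 56) ÷ lead(D) = 16x⁴ ÷ 2x³ = 8x. Subtract (8x)·D = 16x⁴ − 64x³ + 40x² + 64x. Remainder: 16x³ − 64x² + 40x + 56.
Step 5: lead(16x³ − 64x² + 40x + 56) ÷ lead(D) = 16x³ ÷ 2x³ = 8. Subtract (8)·D = 16x³ − 64x² + 40x + 64. Remainder: −8.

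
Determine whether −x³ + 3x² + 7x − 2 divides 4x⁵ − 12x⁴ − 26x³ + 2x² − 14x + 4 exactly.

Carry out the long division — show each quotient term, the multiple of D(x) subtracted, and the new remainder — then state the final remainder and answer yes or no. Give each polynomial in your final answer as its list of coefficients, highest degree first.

Step 1: lead(4x⁵ − 12x⁴ − 26x³ + 2x² − 14x + 4) ÷ lead(D) = 4x⁵ ÷ −x³ = −4x². Subtract (−4x²)·D = 4x⁵ − 12x⁴ − 28x³ + 8x². Remainder: 2x³ − 6x² − 14x + 4.
Step 2: lead(2x³ − 6x² − 14x + 4) ÷ lead(D) = 2x³ ÷ −x³ = −2. Subtract (−2)·D = 2x³ − 6x² − 14x + 4. Remainder: 0.

R = [0], so D(x) is a factor of P(x). yes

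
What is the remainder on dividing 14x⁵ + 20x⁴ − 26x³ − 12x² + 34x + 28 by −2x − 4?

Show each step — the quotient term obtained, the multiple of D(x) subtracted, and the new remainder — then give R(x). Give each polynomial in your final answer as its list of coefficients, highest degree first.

Step 1: lead(14x⁵ + 20x⁴ − 26x³ − 12x² + 34x + 28) ÷ lead(D) = 14x⁵ ÷ −2x = −7x⁴. Subtract (−7x⁴)·D = 14x⁵ + 28x⁴. Remainder: −8x⁴ − 26x³ − 12x² + 34x + 28.
Step 2: lead(−8x⁴ − 26x³ − 12x² + 34x + 28) ÷ lead(D) = −8x⁴ ÷ −2x = 4x³. Subtract (4x³)·D = −8x⁴ − 16x³. Remainder: −10x³ − 12x² + 34x + 28.
Step 3: lead(−10x³ − 12x² + 34x + 28) ÷ lead(D) = −10x³ ÷ −2x = 5x². Subtract (5x²)·D = −10x³ − 20x². Remainder: 8x² + 34x + 28.
Step 4: lead(8x² + 34x + 28) ÷ lead(D) = 8x² ÷ −2x = −4x. Subtract (−4x)·D = 8x² + 16x. Remainder: 18x + 28.
Step 5: lead(18x + 28) ÷ lead(D) = 18x ÷ −2x = −9. Subtract (−9)·D = 18x + 36. Remainder: −8.

R = [-8]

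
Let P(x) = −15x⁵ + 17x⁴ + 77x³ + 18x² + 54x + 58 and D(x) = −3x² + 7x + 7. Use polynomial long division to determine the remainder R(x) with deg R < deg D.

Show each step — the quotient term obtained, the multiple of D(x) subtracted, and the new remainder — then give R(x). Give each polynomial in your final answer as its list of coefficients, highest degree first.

Step 1: lead(−15x⁵ + 17x⁴ + 77x³ + 18x² + 54x + 58) ÷ lead(D) = −15x⁵ ÷ −3x² = 5x³. Subtract (5x³)·D = −15x⁵ + 35x⁴ + 35x³. Remainder: −18x⁴ + 42x³ + 18x² + 54x + 58.
Step 2: lead(−18x⁴ + 42x³ + 18x² + 54x + 58) ÷ lead(D) = −18x⁴ ÷ −3x² = 6x². Subtract (6x²)·D = −18x⁴ + 42x³ + 42x². Remainder: −24x² + 54x + 58.
Step 3: lead(−24x² + 54x + 58) ÷ lead(D) = −24x² ÷ −3x² = 8. Subtract (8)·D = −24x² + 56x + 56. Remainder: −2x + 2.

R = [-2, 2]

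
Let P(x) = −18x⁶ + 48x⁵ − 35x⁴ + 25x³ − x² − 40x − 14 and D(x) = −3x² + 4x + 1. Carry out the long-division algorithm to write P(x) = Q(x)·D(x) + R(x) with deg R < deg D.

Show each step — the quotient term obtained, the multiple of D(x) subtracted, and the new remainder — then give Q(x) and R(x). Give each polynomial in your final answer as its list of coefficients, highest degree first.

Q = [6, -8, 3, -7, -8]; R = [-1, -6]

Step 1: lead(−18x⁶ + 48x⁵ − 35x⁴ + 25x³ − x² − 40x − 14) ÷ lead(D) = −18x⁶ ÷ −3x² = 6x⁴. Subtract (6x⁴)·D = −18x⁶ + 24x⁵ + 6x⁴. Remainder: 24x⁵ − 41x⁴ + 25x³ − x² − 40x − 14.
Step 2: lead(24x⁵ − 41x⁴ + 25x³ − x² − 40x − 14) ÷ lead(D) = 24x⁵ ÷ −3x² = −8x³. Subtract (−8x³)·D = 24x⁵ − 32x⁴ − 8x³. Remainder: −9x⁴ + 33x³ − x² − 40x − 14.
Step 3: lead(−9x⁴ + 33x³ − x² − 40x − 14) ÷ lead(D) = −9x⁴ ÷ −3x² = 3x². Subtract (3x²)·D = −9x⁴ + 12x³ + 3x². Remainder: 21x³ − 4x² − 40x − 14.
Step 4: lead(21x³ − 4x² − 40x − 14) ÷ lead(D) = 21x³ ÷ −3x² = −7x. Subtract (−7x)·D = 21x³ − 28x² − 7x. Remainder: 24x² − 33x − 14.
Step 5: lead(24x² − 33x − 14) ÷ lead(D) = 24x² ÷ −3x² = −8. Subtract (−8)·D = 24x² − 32x − 8. Remainder: −x − 6.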